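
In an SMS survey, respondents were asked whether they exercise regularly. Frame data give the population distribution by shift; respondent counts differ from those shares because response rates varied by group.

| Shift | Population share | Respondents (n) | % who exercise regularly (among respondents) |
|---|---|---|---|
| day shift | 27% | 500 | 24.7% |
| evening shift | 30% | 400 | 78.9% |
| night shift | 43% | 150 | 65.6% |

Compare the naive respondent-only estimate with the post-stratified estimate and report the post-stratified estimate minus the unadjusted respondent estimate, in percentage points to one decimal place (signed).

Unadjusted (pooled respondent) estimate weights by respondent counts:
  (500/1050)×24.7 + (400/1050)×78.9 + (150/1050)×65.6 = 51.1905%
Post-stratifying to population shares instead:
  0.27×24.7 + 0.3×78.9 + 0.43×65.6 = 58.547%
Difference = 58.547 − 51.1905 = 7.3565 pp.

+7.4 percentage points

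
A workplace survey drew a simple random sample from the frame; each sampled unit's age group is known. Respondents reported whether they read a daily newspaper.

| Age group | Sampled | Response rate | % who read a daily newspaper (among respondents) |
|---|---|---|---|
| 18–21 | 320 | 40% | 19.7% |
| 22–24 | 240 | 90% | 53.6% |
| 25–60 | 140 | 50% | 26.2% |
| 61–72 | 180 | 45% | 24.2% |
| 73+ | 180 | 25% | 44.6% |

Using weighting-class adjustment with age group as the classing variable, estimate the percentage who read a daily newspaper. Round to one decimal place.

Inverse-response-rate weighting restores each class to its sampled count, so class totals weight by n_sampled:
  18–21: 320 × 19.7 = 6304
  22–24: 240 × 53.6 = 12,864
  25–60: 140 × 26.2 = 3668
  61–72: 180 × 24.2 = 4356
  73+: 180 × 44.6 = 8028
Adjusted estimate = 35,220 / 1,060 = 33.2264 → 33.2%.

33.2%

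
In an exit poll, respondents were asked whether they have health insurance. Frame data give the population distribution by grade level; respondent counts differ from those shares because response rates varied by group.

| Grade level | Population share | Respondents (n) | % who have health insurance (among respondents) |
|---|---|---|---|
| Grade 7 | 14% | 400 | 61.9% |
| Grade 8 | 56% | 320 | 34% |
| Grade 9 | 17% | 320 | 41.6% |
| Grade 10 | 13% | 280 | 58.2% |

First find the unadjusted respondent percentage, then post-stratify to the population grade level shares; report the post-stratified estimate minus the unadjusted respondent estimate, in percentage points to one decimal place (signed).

-7.1 percentage points

Naive respondent-only estimate (weights = respondent counts):
  (400/1320)×61.9 + (320/1320)×34 + (320/1320)×41.6 + (280/1320)×58.2 = 49.4303%
Post-stratified estimate weights by population shares:
  0.14×61.9 + 0.56×34 + 0.17×41.6 + 0.13×58.2 = 42.344%
Difference = 42.344 − 49.4303 = -7.0863 pp.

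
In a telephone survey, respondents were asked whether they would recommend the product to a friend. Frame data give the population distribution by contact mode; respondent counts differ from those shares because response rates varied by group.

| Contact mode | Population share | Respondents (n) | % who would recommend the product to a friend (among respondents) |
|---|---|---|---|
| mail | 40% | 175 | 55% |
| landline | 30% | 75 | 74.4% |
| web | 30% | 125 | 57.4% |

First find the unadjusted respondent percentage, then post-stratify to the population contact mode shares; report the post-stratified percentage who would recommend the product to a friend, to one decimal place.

61.5%

Without adjustment, the pooled respondent share is:
  (175/375)×55 + (75/375)×74.4 + (125/375)×57.4 = 59.68%
Post-stratifying to population shares instead:
  0.4×55 + 0.3×74.4 + 0.3×57.4 = 61.54%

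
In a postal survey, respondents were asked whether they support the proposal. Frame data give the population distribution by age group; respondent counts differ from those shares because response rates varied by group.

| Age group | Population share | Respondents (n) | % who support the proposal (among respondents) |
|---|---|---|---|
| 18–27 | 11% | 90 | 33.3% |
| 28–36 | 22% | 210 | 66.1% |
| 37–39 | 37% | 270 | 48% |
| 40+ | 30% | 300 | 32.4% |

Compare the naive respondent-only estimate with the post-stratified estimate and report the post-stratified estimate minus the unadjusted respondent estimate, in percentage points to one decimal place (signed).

Without adjustment, the pooled respondent share is:
  (90/870)×33.3 + (210/870)×66.1 + (270/870)×48 + (300/870)×32.4 = 45.469%
Post-stratifying to population shares instead:
  0.11×33.3 + 0.22×66.1 + 0.37×48 + 0.3×32.4 = 45.685%
Difference = 45.685 − 45.469 = 0.216 pp.

+0.2 percentage points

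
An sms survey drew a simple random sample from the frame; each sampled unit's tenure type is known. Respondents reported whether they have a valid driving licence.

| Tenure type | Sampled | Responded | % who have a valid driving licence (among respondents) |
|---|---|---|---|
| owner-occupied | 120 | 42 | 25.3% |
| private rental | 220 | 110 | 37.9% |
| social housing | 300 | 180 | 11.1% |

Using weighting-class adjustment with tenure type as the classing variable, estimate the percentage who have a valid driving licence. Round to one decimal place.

23.0%

Class response rates: owner-occupied 42/120 = 35%, private rental 110/220 = 50%, social housing 180/300 = 60%.
Inverse-response-rate weighting restores each class to its sampled count, so class totals weight by n_sampled:
  owner-occupied: 120 × 25.3 = 3036
  private rental: 220 × 37.9 = 8338
  social housing: 300 × 11.1 = 3330
Adjusted estimate = 14,704 / 640 = 22.975 → 23.0%.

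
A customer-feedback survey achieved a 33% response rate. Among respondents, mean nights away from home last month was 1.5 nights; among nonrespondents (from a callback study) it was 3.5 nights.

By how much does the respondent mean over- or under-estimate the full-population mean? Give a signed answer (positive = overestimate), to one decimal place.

Nonresponse fraction = 1 − 0.33 = 0.67.
Bias = (nonresponse fraction) × (respondent mean − nonrespondent mean)
     = 0.67 × (1.5 − 3.5) = 0.67 × -2 = -1.34.

-1.3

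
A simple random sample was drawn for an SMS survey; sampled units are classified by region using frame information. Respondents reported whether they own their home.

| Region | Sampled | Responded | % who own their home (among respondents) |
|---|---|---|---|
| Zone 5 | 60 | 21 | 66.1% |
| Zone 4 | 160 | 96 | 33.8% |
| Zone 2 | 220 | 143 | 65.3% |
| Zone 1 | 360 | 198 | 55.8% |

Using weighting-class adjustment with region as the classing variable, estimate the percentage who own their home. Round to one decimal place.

Response rates by class: Zone 5 21/60 = 35%, Zone 4 96/160 = 60%, Zone 2 143/220 = 65%, Zone 1 198/360 = 55%.
Each respondent's weight = sampled/responded in their class; summing within a class gives n_sampled, so:
  Zone 5: 60 × 66.1 = 3966
  Zone 4: 160 × 33.8 = 5408
  Zone 2: 220 × 65.3 = 14,366
  Zone 1: 360 × 55.8 = 20,088
Adjusted estimate = 43,828 / 800 = 54.785 → 54.8%.

54.8%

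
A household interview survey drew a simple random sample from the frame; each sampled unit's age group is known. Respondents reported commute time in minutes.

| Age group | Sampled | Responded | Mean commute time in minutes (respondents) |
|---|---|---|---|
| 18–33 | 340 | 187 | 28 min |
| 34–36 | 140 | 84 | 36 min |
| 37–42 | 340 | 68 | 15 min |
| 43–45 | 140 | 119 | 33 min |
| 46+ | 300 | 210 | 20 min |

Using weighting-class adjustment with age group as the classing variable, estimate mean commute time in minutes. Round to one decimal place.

24.0

Class response rates: 18–33 187/340 = 55%, 34–36 84/140 = 60%, 37–42 68/340 = 20%, 43–45 119/140 = 85%, 46+ 210/300 = 70%.
Each respondent's weight = sampled/responded in their class; summing within a class gives n_sampled, so:
  18–33: 340 × 28 = 9520
  34–36: 140 × 36 = 5040
  37–42: 340 × 15 = 5100
  43–45: 140 × 33 = 4620
  46+: 300 × 20 = 6000
Adjusted estimate = 30,280 / 1,260 = 24.0317 → 24.0.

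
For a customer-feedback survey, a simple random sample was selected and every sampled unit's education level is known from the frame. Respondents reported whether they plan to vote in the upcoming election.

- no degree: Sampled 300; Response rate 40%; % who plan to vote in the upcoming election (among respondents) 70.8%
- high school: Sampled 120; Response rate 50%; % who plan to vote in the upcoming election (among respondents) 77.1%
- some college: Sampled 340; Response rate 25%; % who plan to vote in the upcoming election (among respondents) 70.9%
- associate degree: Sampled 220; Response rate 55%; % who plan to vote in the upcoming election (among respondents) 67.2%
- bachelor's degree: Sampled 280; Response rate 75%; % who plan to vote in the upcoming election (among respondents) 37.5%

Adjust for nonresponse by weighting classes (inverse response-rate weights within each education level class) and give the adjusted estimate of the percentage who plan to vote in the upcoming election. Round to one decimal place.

63.4%

Each respondent's weight = sampled/responded in their class; summing within a class gives n_sampled, so:
  no degree: 300 × 70.8 = 21,240
  high school: 120 × 77.1 = 9252
  some college: 340 × 70.9 = 24106
  associate degree: 220 × 67.2 = 14,784
  bachelor's degree: 280 × 37.5 = 10,500
Adjusted estimate = 79,882 / 1,260 = 63.3984 → 63.4%.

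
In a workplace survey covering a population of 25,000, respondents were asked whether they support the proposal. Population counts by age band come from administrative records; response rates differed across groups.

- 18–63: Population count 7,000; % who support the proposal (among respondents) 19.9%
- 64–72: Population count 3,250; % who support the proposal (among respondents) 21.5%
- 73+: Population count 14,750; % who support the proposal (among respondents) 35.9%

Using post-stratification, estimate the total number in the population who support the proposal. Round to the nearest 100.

7,400

Each cell contributes its population count × the respondent rate:
  18–63: 7,000 × 19.9% = 1393
  64–72: 3,250 × 21.5% = 698.75
  73+: 14,750 × 35.9% = 5295.25
Estimated total = 7387 → 7,400.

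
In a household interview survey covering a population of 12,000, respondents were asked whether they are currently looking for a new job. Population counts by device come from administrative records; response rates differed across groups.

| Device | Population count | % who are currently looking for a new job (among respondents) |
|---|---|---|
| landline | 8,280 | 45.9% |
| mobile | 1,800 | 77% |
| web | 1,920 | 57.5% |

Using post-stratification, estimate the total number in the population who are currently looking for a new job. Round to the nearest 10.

Estimated count per cell = population count × respondent percentage:
  landline: 8,280 × 45.9% = 3800.52
  mobile: 1,800 × 77% = 1386
  web: 1,920 × 57.5% = 1104
Estimated total = 6290.52 → 6,290.

6,290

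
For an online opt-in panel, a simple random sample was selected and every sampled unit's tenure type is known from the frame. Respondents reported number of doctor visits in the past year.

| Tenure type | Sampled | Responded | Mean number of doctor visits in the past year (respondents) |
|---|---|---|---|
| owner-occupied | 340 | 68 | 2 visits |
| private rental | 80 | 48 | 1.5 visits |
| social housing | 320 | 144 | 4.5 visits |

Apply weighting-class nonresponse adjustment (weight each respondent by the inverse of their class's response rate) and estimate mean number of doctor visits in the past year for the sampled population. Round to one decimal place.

Class response rates: owner-occupied 68/340 = 20%, private rental 48/80 = 60%, social housing 144/320 = 45%.
With weight = n_sampled/n_responded per class, the weighted class total is n_sampled:
  owner-occupied: 340 × 2 = 680
  private rental: 80 × 1.5 = 120
  social housing: 320 × 4.5 = 1440
Adjusted estimate = 2240 / 740 = 3.02703 → 3.0.

3.0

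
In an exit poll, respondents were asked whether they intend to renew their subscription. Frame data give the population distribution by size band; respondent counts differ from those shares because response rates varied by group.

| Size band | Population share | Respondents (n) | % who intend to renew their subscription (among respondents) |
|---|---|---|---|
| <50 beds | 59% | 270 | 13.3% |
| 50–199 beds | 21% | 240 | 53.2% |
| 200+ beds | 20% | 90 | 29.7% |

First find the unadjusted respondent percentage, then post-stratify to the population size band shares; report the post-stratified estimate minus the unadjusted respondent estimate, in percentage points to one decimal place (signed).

-6.8 percentage points

Naive respondent-only estimate (weights = respondent counts):
  (270/600)×13.3 + (240/600)×53.2 + (90/600)×29.7 = 31.72%
Post-stratified estimate weights by population shares:
  0.59×13.3 + 0.21×53.2 + 0.2×29.7 = 24.959%
Difference = 24.959 − 31.72 = -6.761 pp.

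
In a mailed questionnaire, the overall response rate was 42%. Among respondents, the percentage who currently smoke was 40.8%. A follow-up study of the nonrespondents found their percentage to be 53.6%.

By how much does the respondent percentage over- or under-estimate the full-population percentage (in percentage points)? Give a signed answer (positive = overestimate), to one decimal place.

Nonresponse fraction = 1 − 0.42 = 0.58.
Bias = (nonresponse fraction) × (respondent percentage − nonrespondent percentage)
     = 0.58 × (40.8 − 53.6) = 0.58 × -12.8 = -7.424.

-7.4 percentage points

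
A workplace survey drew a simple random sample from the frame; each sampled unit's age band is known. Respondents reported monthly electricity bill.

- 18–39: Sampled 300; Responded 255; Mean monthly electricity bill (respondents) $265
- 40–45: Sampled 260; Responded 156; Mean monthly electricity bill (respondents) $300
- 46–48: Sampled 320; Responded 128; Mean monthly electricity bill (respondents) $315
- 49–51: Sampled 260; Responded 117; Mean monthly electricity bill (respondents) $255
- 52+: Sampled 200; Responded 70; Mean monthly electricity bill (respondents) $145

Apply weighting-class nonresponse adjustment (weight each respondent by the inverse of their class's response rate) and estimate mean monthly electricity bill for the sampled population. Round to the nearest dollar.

$264

Response rates by class: 18–39 255/300 = 85%, 40–45 156/260 = 60%, 46–48 128/320 = 40%, 49–51 117/260 = 45%, 52+ 70/200 = 35%.
Inverse-response-rate weighting restores each class to its sampled count, so class totals weight by n_sampled:
  18–39: 300 × 265 = 79,500
  40–45: 260 × 300 = 78,000
  46–48: 320 × 315 = 100,800
  49–51: 260 × 255 = 66,300
  52+: 200 × 145 = 29,000
Adjusted estimate = 353,600 / 1,340 = 263.881 → $264.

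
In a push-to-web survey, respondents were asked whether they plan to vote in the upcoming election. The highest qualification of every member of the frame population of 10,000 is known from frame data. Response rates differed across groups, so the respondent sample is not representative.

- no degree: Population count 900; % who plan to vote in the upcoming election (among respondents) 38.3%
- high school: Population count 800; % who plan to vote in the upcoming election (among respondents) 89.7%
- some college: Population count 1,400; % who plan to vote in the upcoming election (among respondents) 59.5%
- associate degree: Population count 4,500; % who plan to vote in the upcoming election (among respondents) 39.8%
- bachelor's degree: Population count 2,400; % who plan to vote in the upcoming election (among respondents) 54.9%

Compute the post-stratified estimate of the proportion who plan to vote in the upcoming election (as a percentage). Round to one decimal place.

50.0%

Post-stratification weights by population share, not respondent share:
  no degree: (900/10,000) × 38.3 = 3.447
  high school: (800/10,000) × 89.7 = 7.176
  some college: (1,400/10,000) × 59.5 = 8.33
  associate degree: (4,500/10,000) × 39.8 = 17.91
  bachelor's degree: (2,400/10,000) × 54.9 = 13.176
Post-stratified estimate = 50.039 → 50.0%.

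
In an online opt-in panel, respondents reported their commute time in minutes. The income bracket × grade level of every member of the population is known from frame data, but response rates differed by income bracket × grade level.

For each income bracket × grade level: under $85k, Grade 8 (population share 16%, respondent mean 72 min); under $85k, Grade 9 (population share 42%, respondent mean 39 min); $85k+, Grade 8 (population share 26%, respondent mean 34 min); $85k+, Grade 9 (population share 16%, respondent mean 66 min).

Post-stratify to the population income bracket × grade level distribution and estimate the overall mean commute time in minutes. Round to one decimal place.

47.3

Weight each group's respondent value by its population share:
  under $85k, Grade 8: 0.16 × 72 = 11.52
  under $85k, Grade 9: 0.42 × 39 = 16.38
  $85k+, Grade 8: 0.26 × 34 = 8.84
  $85k+, Grade 9: 0.16 × 66 = 10.56
Post-stratified estimate = 47.3 → 47.3.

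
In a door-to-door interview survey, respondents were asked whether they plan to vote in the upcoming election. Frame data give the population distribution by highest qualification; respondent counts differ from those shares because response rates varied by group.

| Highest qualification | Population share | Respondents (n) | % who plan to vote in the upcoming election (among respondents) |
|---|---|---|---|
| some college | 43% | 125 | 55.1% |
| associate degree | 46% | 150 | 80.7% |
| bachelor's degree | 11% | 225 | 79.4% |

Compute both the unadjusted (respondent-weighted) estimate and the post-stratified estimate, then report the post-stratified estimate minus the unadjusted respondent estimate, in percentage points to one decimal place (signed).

-4.2 percentage points

Unadjusted (pooled respondent) estimate weights by respondent counts:
  (125/500)×55.1 + (150/500)×80.7 + (225/500)×79.4 = 73.715%
Post-stratifying to population shares instead:
  0.43×55.1 + 0.46×80.7 + 0.11×79.4 = 69.549%
Difference = 69.549 − 73.715 = -4.166 pp.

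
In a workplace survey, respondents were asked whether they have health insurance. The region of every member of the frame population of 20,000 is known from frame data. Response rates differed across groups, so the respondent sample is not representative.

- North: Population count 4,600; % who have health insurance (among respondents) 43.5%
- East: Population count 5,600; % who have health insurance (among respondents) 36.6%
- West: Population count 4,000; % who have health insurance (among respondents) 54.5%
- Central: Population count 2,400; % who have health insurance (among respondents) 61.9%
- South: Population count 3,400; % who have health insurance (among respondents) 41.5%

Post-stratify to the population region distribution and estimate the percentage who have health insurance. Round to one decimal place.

45.6%

Reweight to the known region distribution:
  North: (4,600/20,000) × 43.5 = 10.005
  East: (5,600/20,000) × 36.6 = 10.248
  West: (4,000/20,000) × 54.5 = 10.9
  Central: (2,400/20,000) × 61.9 = 7.428
  South: (3,400/20,000) × 41.5 = 7.055
Post-stratified estimate = 45.636 → 45.6%.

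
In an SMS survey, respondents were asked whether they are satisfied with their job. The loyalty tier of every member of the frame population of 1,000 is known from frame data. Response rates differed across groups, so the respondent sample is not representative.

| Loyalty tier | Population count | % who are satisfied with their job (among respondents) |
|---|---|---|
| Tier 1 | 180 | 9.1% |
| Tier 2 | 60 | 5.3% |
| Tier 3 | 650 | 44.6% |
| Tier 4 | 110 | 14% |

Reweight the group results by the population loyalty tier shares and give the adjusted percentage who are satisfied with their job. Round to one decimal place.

Post-stratification weights by population share, not respondent share:
  Tier 1: (180/1,000) × 9.1 = 1.638
  Tier 2: (60/1,000) × 5.3 = 0.318
  Tier 3: (650/1,000) × 44.6 = 28.99
  Tier 4: (110/1,000) × 14 = 1.54
Post-stratified estimate = 32.486 → 32.5%.

32.5%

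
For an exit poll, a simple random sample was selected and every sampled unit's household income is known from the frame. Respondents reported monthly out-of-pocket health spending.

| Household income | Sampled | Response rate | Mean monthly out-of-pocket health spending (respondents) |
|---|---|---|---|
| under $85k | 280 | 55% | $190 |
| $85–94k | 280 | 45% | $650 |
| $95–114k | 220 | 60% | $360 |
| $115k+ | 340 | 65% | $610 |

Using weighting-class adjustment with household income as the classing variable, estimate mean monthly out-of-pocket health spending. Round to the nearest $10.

With weight = n_sampled/n_responded per class, the weighted class total is n_sampled:
  under $85k: 280 × 190 = 53,200
  $85–94k: 280 × 650 = 182,000
  $95–114k: 220 × 360 = 79,200
  $115k+: 340 × 610 = 207,400
Adjusted estimate = 521,800 / 1,120 = 465.893 → $470.

$470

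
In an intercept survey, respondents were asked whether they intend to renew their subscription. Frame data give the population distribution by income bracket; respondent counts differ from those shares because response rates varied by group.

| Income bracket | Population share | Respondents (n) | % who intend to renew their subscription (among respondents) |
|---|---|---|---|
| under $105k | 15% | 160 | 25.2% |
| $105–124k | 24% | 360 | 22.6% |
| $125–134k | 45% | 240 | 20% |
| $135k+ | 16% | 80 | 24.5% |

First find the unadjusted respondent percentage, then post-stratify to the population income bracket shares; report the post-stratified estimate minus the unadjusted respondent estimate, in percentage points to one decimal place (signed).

-0.4 percentage points

Naive respondent-only estimate (weights = respondent counts):
  (160/840)×25.2 + (360/840)×22.6 + (240/840)×20 + (80/840)×24.5 = 22.5333%
Reweighting by population income bracket shares:
  0.15×25.2 + 0.24×22.6 + 0.45×20 + 0.16×24.5 = 22.124%
Difference = 22.124 − 22.5333 = -0.4093 pp.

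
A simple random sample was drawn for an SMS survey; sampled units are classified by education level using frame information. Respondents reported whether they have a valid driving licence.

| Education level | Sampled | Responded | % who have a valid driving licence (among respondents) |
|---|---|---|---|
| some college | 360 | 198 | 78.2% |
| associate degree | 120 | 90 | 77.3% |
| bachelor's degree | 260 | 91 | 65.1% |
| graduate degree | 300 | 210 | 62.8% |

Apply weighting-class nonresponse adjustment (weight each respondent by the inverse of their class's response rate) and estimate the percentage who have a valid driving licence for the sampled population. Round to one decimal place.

70.4%

Response rates by class: some college 198/360 = 55%, associate degree 90/120 = 75%, bachelor's degree 91/260 = 35%, graduate degree 210/300 = 70%.
Each respondent's weight = sampled/responded in their class; summing within a class gives n_sampled, so:
  some college: 360 × 78.2 = 28,152
  associate degree: 120 × 77.3 = 9276
  bachelor's degree: 260 × 65.1 = 16,926
  graduate degree: 300 × 62.8 = 18,840
Adjusted estimate = 73,194 / 1,040 = 70.3788 → 70.4%.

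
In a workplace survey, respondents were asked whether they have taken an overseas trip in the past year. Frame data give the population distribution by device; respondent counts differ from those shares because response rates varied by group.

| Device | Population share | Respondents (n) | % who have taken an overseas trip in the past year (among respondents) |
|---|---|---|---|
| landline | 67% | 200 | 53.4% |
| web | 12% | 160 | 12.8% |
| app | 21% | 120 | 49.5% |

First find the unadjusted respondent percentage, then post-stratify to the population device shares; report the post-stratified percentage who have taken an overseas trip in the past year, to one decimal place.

Without adjustment, the pooled respondent share is:
  (200/480)×53.4 + (160/480)×12.8 + (120/480)×49.5 = 38.8917%
Reweighting by population device shares:
  0.67×53.4 + 0.12×12.8 + 0.21×49.5 = 47.709%

47.7%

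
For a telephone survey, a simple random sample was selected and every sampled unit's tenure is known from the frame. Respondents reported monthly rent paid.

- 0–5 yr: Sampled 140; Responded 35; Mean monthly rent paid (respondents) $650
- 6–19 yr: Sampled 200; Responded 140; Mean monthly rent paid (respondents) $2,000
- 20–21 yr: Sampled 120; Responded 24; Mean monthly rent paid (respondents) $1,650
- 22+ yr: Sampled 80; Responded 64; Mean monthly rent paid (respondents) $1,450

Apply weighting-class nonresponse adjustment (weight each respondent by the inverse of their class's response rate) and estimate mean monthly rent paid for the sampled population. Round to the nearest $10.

Class response rates: 0–5 yr 35/140 = 25%, 6–19 yr 140/200 = 70%, 20–21 yr 24/120 = 20%, 22+ yr 64/80 = 80%.
Each respondent's weight = sampled/responded in their class; summing within a class gives n_sampled, so:
  0–5 yr: 140 × 650 = 91,000
  6–19 yr: 200 × 2000 = 400,000
  20–21 yr: 120 × 1650 = 198,000
  22+ yr: 80 × 1450 = 116,000
Adjusted estimate = 805,000 / 540 = 1490.74 → $1,490.

$1,490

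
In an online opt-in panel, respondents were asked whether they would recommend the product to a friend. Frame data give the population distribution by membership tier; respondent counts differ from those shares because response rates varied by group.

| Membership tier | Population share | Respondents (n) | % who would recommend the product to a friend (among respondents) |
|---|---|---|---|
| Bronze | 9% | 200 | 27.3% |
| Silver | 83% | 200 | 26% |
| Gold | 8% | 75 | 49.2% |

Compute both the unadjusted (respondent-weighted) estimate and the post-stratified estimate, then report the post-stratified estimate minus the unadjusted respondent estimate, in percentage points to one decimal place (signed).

Unadjusted (pooled respondent) estimate weights by respondent counts:
  (200/475)×27.3 + (200/475)×26 + (75/475)×49.2 = 30.2105%
Post-stratifying to population shares instead:
  0.09×27.3 + 0.83×26 + 0.08×49.2 = 27.973%
Difference = 27.973 − 30.2105 = -2.2375 pp.

-2.2 percentage points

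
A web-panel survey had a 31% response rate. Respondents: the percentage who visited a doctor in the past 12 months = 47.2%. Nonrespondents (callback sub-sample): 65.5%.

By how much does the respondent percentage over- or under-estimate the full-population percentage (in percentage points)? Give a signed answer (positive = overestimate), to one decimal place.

Nonresponse fraction = 1 − 0.31 = 0.69.
Bias = (nonresponse fraction) × (respondent percentage − nonrespondent percentage)
     = 0.69 × (47.2 − 65.5) = 0.69 × -18.3 = -12.627.

-12.6 percentage points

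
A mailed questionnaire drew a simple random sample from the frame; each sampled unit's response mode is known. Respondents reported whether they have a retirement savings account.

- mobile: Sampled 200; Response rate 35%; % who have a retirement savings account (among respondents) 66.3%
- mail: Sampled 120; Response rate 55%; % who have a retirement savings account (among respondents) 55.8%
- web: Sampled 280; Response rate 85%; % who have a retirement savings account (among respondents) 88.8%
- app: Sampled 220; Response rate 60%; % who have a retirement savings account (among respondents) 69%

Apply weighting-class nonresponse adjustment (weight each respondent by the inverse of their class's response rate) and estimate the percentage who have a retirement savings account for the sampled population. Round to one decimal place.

With weight = n_sampled/n_responded per class, the weighted class total is n_sampled:
  mobile: 200 × 66.3 = 13,260
  mail: 120 × 55.8 = 6696
  web: 280 × 88.8 = 24,864
  app: 220 × 69 = 15,180
Adjusted estimate = 60,000 / 820 = 73.1707 → 73.2%.

73.2%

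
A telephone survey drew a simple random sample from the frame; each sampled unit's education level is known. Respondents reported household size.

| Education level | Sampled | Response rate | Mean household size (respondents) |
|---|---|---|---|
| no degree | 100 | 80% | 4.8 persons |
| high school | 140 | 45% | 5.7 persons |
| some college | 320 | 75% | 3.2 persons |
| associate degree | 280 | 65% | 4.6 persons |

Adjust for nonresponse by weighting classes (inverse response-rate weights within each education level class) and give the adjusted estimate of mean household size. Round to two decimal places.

With weight = n_sampled/n_responded per class, the weighted class total is n_sampled:
  no degree: 100 × 4.8 = 480
  high school: 140 × 5.7 = 798
  some college: 320 × 3.2 = 1024
  associate degree: 280 × 4.6 = 1288
Adjusted estimate = 3590 / 840 = 4.27381 → 4.27.

4.27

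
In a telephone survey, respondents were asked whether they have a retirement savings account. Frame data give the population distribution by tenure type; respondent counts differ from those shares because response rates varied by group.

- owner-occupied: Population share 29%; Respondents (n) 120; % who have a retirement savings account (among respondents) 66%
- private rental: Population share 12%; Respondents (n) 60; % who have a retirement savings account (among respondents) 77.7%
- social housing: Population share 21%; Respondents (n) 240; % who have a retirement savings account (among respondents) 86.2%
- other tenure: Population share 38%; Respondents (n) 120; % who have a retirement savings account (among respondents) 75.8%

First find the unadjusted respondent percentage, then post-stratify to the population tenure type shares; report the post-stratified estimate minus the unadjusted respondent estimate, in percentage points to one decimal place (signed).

-3.1 percentage points

Unadjusted (pooled respondent) estimate weights by respondent counts:
  (120/540)×66 + (60/540)×77.7 + (240/540)×86.2 + (120/540)×75.8 = 78.4556%
Post-stratified estimate weights by population shares:
  0.29×66 + 0.12×77.7 + 0.21×86.2 + 0.38×75.8 = 75.37%
Difference = 75.37 − 78.4556 = -3.0856 pp.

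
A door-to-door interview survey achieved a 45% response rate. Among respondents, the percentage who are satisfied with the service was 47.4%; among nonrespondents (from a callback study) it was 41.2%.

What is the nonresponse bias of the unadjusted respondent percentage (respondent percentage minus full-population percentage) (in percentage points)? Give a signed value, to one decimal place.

+3.4 percentage points

Nonresponse fraction = 1 − 0.45 = 0.55.
Bias = (nonresponse fraction) × (respondent percentage − nonrespondent percentage)
     = 0.55 × (47.4 − 41.2) = 0.55 × 6.2 = 3.41.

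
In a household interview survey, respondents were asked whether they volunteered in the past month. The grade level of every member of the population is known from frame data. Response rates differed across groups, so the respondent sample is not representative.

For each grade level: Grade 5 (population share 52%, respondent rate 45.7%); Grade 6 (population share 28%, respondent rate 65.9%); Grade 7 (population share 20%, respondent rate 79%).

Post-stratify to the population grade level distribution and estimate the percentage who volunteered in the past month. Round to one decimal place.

Weight each group's respondent value by its population share:
  Grade 5: 0.52 × 45.7 = 23.764
  Grade 6: 0.28 × 65.9 = 18.452
  Grade 7: 0.2 × 79 = 15.8
Post-stratified estimate = 58.016 → 58.0%.

58.0%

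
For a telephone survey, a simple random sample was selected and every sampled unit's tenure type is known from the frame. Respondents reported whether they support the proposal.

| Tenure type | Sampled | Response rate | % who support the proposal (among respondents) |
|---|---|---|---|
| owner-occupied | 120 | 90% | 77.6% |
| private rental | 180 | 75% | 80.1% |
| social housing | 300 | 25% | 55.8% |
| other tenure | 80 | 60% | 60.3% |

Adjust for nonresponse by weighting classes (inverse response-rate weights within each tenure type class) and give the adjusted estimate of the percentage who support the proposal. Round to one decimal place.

With weight = n_sampled/n_responded per class, the weighted class total is n_sampled:
  owner-occupied: 120 × 77.6 = 9312
  private rental: 180 × 80.1 = 14418
  social housing: 300 × 55.8 = 16,740
  other tenure: 80 × 60.3 = 4824
Adjusted estimate = 45,294 / 680 = 66.6088 → 66.6%.

66.6%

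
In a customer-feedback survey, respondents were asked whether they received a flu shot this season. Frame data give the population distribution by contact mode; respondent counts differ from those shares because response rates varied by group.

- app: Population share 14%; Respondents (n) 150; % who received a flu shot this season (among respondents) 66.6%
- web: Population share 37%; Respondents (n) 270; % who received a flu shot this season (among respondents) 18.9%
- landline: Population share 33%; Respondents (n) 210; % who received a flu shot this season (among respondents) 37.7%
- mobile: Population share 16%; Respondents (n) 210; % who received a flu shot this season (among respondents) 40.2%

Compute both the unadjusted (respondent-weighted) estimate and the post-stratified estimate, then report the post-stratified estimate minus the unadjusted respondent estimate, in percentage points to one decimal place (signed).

Unadjusted (pooled respondent) estimate weights by respondent counts:
  (150/840)×66.6 + (270/840)×18.9 + (210/840)×37.7 + (210/840)×40.2 = 37.4429%
Post-stratified estimate weights by population shares:
  0.14×66.6 + 0.37×18.9 + 0.33×37.7 + 0.16×40.2 = 35.19%
Difference = 35.19 − 37.4429 = -2.2529 pp.

-2.3 percentage points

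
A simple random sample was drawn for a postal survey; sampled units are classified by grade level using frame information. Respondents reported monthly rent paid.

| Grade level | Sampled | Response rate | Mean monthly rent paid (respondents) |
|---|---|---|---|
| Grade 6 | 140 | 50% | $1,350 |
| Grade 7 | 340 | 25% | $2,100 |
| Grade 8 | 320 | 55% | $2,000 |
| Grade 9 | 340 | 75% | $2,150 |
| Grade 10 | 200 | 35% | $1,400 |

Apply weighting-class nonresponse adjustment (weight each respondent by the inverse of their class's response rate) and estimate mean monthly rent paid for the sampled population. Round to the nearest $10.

$1,910

Weighting each respondent by the inverse class response rate inflates each class back to its sampled size, so the class weight is n_sampled:
  Grade 6: 140 × 1350 = 189,000
  Grade 7: 340 × 2100 = 714,000
  Grade 8: 320 × 2000 = 640,000
  Grade 9: 340 × 2150 = 731,000
  Grade 10: 200 × 1400 = 280,000
Adjusted estimate = 2,554,000 / 1,340 = 1905.97 → $1,910.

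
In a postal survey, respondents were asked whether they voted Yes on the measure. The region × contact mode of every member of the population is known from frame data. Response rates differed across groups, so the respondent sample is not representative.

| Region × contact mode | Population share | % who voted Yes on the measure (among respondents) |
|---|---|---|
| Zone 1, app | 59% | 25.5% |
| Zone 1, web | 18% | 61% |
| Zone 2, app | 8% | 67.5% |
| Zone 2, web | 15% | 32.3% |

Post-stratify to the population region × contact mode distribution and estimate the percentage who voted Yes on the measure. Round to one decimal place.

36.3%

Reweight to the known region × contact mode distribution:
  Zone 1, app: 0.59 × 25.5 = 15.045
  Zone 1, web: 0.18 × 61 = 10.98
  Zone 2, app: 0.08 × 67.5 = 5.4
  Zone 2, web: 0.15 × 32.3 = 4.845
Post-stratified estimate = 36.27 → 36.3%.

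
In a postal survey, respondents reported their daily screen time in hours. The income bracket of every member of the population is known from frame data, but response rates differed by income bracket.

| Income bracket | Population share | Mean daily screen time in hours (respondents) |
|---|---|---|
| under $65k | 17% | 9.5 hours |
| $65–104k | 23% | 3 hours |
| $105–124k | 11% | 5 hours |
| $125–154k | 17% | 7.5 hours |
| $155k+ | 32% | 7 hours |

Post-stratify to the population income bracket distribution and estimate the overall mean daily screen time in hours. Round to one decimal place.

Each cell contributes population-share × respondent value:
  under $65k: 0.17 × 9.5 = 1.615
  $65–104k: 0.23 × 3 = 0.69
  $105–124k: 0.11 × 5 = 0.55
  $125–154k: 0.17 × 7.5 = 1.275
  $155k+: 0.32 × 7 = 2.24
Post-stratified estimate = 6.37 → 6.4.

6.4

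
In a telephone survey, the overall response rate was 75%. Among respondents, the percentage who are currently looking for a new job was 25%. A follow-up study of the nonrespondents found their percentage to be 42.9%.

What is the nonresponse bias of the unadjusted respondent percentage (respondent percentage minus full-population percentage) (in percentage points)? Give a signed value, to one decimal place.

Nonresponse fraction = 1 − 0.75 = 0.25.
Bias = (nonresponse fraction) × (respondent percentage − nonrespondent percentage)
     = 0.25 × (25 − 42.9) = 0.25 × -17.9 = -4.475.

-4.5 percentage points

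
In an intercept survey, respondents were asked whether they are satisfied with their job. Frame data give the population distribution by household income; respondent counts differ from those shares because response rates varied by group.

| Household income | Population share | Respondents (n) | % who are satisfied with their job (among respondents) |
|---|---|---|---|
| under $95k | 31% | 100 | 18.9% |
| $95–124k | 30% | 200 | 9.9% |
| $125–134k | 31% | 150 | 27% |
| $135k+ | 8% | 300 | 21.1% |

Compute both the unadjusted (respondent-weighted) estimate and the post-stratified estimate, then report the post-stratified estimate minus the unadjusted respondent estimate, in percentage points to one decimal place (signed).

Unadjusted (pooled respondent) estimate weights by respondent counts:
  (100/750)×18.9 + (200/750)×9.9 + (150/750)×27 + (300/750)×21.1 = 19%
Post-stratified estimate weights by population shares:
  0.31×18.9 + 0.3×9.9 + 0.31×27 + 0.08×21.1 = 18.887%
Difference = 18.887 − 19 = -0.113 pp.

-0.1 percentage points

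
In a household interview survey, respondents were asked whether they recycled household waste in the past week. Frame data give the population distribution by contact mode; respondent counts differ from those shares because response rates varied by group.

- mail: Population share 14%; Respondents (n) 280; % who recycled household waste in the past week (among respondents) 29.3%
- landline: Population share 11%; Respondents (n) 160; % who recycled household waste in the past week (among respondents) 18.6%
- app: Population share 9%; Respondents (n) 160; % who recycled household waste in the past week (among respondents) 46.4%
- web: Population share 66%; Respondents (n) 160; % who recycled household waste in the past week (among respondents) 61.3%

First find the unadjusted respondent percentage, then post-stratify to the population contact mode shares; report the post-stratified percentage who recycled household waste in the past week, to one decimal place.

50.8%

Naive respondent-only estimate (weights = respondent counts):
  (280/760)×29.3 + (160/760)×18.6 + (160/760)×46.4 + (160/760)×61.3 = 37.3842%
Post-stratified estimate weights by population shares:
  0.14×29.3 + 0.11×18.6 + 0.09×46.4 + 0.66×61.3 = 50.782%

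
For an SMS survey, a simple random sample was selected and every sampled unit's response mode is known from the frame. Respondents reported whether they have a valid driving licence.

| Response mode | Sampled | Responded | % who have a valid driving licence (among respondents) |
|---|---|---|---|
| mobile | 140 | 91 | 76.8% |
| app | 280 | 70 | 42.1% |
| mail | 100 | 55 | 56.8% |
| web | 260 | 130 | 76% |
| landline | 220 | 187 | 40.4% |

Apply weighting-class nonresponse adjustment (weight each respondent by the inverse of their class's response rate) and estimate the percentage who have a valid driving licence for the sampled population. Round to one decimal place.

56.9%

Class response rates: mobile 91/140 = 65%, app 70/280 = 25%, mail 55/100 = 55%, web 130/260 = 50%, landline 187/220 = 85%.
Inverse-response-rate weighting restores each class to its sampled count, so class totals weight by n_sampled:
  mobile: 140 × 76.8 = 10,752
  app: 280 × 42.1 = 11,788
  mail: 100 × 56.8 = 5680
  web: 260 × 76 = 19,760
  landline: 220 × 40.4 = 8888
Adjusted estimate = 56,868 / 1,000 = 56.868 → 56.9%.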